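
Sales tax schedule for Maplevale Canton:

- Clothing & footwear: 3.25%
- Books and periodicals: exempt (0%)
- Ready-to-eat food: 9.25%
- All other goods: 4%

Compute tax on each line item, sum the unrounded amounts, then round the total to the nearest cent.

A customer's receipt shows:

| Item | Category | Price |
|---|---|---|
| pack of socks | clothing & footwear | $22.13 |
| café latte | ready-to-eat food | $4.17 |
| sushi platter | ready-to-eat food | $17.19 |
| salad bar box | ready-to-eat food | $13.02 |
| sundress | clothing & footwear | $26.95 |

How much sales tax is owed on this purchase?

Pack of socks $22.13: clothing & footwear → 3.25% → $0.719225
Café latte $4.17: ready-to-eat food → 9.25% → $0.385725
Sushi platter $17.19: ready-to-eat food → 9.25% → $1.590075
Salad bar box $13.02: ready-to-eat food → 9.25% → $1.20435
Sundress $26.95: clothing & footwear → 3.25% → $0.875875
Unrounded tax sum = $4.77525 → $4.78

$4.78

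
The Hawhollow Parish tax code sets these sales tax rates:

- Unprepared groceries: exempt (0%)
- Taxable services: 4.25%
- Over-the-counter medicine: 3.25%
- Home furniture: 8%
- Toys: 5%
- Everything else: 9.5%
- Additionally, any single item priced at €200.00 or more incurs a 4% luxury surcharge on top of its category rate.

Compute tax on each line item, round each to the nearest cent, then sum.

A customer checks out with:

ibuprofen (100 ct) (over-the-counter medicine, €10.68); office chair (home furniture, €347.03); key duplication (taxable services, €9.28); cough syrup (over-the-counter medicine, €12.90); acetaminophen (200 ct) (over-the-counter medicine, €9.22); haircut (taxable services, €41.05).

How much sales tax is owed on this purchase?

€44.84

Ibuprofen (100 ct) €10.68: over-the-counter medicine → 3.25% → €0.35
Office chair €347.03: home furniture → 8% + 4% surcharge = 12% → €41.64
Key duplication €9.28: taxable services → 4.25% → €0.39
Cough syrup €12.90: over-the-counter medicine → 3.25% → €0.42
Acetaminophen (200 ct) €9.22: over-the-counter medicine → 3.25% → €0.30
Haircut €41.05: taxable services → 4.25% → €1.74
Total tax = €0.35 + €41.64 + €0.39 + €0.42 + €0.30 + €1.74 = €44.84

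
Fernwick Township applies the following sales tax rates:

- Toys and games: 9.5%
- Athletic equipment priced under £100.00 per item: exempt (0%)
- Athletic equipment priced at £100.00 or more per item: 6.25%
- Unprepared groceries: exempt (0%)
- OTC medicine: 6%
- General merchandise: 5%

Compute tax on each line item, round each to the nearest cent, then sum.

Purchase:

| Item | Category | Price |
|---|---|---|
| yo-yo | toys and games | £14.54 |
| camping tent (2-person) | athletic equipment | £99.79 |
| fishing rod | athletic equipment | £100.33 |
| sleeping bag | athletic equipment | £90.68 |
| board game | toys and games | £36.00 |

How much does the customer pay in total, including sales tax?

£352.41

Yo-yo £14.54: toys and games → 9.5% → £1.38
Camping tent (2-person) £99.79: athletic equipment, under £100.00 → 0% → £0.00
Fishing rod £100.33: athletic equipment, £100.00 or more → 6.25% → £6.27
Sleeping bag £90.68: athletic equipment, under £100.00 → 0% → £0.00
Board game £36.00: toys and games → 9.5% → £3.42
Subtotal = £341.34; tax = £11.07; total due = £352.41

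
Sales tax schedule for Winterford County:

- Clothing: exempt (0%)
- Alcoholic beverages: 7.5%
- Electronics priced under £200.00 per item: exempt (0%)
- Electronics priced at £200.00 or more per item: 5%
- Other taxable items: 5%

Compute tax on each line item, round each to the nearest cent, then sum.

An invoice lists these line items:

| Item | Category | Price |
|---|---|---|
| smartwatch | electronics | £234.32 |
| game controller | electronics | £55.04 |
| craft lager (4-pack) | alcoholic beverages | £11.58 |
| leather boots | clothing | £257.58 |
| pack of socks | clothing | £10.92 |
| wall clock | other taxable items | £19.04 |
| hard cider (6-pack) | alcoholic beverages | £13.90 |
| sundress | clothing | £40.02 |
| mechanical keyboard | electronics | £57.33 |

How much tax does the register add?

Smartwatch £234.32: electronics, £200.00 or more → 5% → £11.72
Game controller £55.04: electronics, under £200.00 → 0% → £0.00
Craft lager (4-pack) £11.58: alcoholic beverages → 7.5% → £0.87
Leather boots £257.58: clothing → 0% → £0.00
Pack of socks £10.92: clothing → 0% → £0.00
Wall clock £19.04: other taxable items → 5% → £0.95
Hard cider (6-pack) £13.90: alcoholic beverages → 7.5% → £1.04
Sundress £40.02: clothing → 0% → £0.00
Mechanical keyboard £57.33: electronics, under £200.00 → 0% → £0.00
Total tax = £11.72 + £0.87 + £0.95 + £1.04 = £14.58

£14.58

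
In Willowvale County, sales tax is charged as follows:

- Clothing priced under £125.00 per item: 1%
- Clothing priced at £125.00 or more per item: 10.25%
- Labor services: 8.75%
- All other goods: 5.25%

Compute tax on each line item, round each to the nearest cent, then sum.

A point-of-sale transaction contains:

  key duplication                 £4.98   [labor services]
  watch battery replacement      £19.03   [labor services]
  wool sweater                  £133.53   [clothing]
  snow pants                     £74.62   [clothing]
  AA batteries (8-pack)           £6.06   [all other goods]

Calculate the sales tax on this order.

Key duplication £4.98: labor services → 8.75% → £0.44
Watch battery replacement £19.03: labor services → 8.75% → £1.67
Wool sweater £133.53: clothing, £125.00 or more → 10.25% → £13.69
Snow pants £74.62: clothing, under £125.00 → 1% → £0.75
AA batteries (8-pack) £6.06: all other goods → 5.25% → £0.32
Total tax = £0.44 + £1.67 + £13.69 + £0.75 + £0.32 = £16.87

£16.87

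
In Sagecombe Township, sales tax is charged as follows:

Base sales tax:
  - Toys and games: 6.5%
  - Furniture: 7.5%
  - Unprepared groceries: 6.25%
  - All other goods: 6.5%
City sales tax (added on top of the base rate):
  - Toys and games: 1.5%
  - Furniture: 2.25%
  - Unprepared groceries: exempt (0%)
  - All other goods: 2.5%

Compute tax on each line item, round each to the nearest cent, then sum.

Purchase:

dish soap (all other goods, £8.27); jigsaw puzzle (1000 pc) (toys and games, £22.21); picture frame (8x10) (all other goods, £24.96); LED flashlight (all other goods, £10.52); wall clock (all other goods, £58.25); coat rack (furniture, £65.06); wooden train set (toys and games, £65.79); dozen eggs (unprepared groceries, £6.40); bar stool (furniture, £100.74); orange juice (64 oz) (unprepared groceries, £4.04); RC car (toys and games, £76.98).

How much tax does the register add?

£39.19

Dish soap £8.27: all other goods → 6.5% + 2.5% city = 9% → £0.74
Jigsaw puzzle (1000 pc) £22.21: toys and games → 6.5% + 1.5% city = 8% → £1.78
Picture frame (8x10) £24.96: all other goods → 6.5% + 2.5% city = 9% → £2.25
LED flashlight £10.52: all other goods → 6.5% + 2.5% city = 9% → £0.95
Wall clock £58.25: all other goods → 6.5% + 2.5% city = 9% → £5.24
Coat rack £65.06: furniture → 7.5% + 2.25% city = 9.75% → £6.34
Wooden train set £65.79: toys and games → 6.5% + 1.5% city = 8% → £5.26
Dozen eggs £6.40: unprepared groceries → 6.25% + 0% city = 6.25% → £0.40
Bar stool £100.74: furniture → 7.5% + 2.25% city = 9.75% → £9.82
Orange juice (64 oz) £4.04: unprepared groceries → 6.25% + 0% city = 6.25% → £0.25
RC car £76.98: toys and games → 6.5% + 1.5% city = 8% → £6.16
Total tax = £0.74 + £1.78 + £2.25 + £0.95 + £5.24 + £6.34 + £5.26 + £0.40 + £9.82 + £0.25 + £6.16 = £39.19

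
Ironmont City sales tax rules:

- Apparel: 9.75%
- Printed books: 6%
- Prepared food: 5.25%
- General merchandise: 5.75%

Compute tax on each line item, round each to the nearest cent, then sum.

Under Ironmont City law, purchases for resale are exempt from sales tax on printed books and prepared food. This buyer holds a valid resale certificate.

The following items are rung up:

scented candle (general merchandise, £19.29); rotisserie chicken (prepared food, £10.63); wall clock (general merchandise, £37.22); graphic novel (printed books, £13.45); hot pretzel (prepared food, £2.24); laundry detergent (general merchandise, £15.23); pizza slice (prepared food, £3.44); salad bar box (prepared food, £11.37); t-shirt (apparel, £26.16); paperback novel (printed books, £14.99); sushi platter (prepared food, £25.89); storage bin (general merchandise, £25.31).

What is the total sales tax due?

Scented candle £19.29: general merchandise → 5.75% → £1.11
Rotisserie chicken £10.63: prepared food, buyer-exempt → 0% → £0.00
Wall clock £37.22: general merchandise → 5.75% → £2.14
Graphic novel £13.45: printed books, buyer-exempt → 0% → £0.00
Hot pretzel £2.24: prepared food, buyer-exempt → 0% → £0.00
Laundry detergent £15.23: general merchandise → 5.75% → £0.88
Pizza slice £3.44: prepared food, buyer-exempt → 0% → £0.00
Salad bar box £11.37: prepared food, buyer-exempt → 0% → £0.00
T-shirt £26.16: apparel → 9.75% → £2.55
Paperback novel £14.99: printed books, buyer-exempt → 0% → £0.00
Sushi platter £25.89: prepared food, buyer-exempt → 0% → £0.00
Storage bin £25.31: general merchandise → 5.75% → £1.46
Total tax = £1.11 + £2.14 + £0.88 + £2.55 + £1.46 = £8.14

£8.14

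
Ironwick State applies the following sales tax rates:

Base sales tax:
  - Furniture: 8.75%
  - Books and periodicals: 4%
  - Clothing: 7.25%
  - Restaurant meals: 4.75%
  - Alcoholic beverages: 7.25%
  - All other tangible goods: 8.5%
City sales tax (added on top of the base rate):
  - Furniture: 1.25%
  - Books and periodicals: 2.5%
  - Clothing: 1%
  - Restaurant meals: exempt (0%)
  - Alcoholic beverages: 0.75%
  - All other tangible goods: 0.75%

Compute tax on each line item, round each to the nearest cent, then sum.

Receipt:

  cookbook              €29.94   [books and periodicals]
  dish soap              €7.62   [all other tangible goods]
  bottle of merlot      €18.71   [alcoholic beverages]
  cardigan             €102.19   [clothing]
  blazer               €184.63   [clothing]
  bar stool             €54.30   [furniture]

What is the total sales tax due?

Cookbook €29.94: books and periodicals → 4% + 2.5% city = 6.5% → €1.95
Dish soap €7.62: all other tangible goods → 8.5% + 0.75% city = 9.25% → €0.70
Bottle of merlot €18.71: alcoholic beverages → 7.25% + 0.75% city = 8% → €1.50
Cardigan €102.19: clothing → 7.25% + 1% city = 8.25% → €8.43
Blazer €184.63: clothing → 7.25% + 1% city = 8.25% → €15.23
Bar stool €54.30: furniture → 8.75% + 1.25% city = 10% → €5.43
Total tax = €1.95 + €0.70 + €1.50 + €8.43 + €15.23 + €5.43 = €33.24

€33.24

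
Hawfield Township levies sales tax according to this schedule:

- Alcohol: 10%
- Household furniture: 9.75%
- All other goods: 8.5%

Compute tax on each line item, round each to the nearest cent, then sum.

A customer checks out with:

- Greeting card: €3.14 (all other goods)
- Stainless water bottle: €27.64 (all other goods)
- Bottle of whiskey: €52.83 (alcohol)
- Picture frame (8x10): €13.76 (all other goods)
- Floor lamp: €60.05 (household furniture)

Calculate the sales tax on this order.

€14.92

Greeting card €3.14: all other goods → 8.5% → €0.27
Stainless water bottle €27.64: all other goods → 8.5% → €2.35
Bottle of whiskey €52.83: alcohol → 10% → €5.28
Picture frame (8x10) €13.76: all other goods → 8.5% → €1.17
Floor lamp €60.05: household furniture → 9.75% → €5.85
Total tax = €0.27 + €2.35 + €5.28 + €1.17 + €5.85 = €14.92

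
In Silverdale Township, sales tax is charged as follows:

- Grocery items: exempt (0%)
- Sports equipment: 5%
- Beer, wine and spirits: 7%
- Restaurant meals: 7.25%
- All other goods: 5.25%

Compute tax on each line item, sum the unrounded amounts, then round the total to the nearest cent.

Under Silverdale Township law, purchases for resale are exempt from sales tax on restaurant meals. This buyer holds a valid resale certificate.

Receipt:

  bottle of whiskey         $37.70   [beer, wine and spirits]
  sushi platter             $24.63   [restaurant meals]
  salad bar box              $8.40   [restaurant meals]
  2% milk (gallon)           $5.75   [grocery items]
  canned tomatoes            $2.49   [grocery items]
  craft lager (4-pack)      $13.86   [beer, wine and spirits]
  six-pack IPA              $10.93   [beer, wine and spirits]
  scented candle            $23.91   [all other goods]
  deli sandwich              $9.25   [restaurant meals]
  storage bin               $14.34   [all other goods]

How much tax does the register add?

$6.38

Bottle of whiskey $37.70: beer, wine and spirits → 7% → $2.639
Sushi platter $24.63: restaurant meals, buyer-exempt → 0% → $0.00
Salad bar box $8.40: restaurant meals, buyer-exempt → 0% → $0.00
2% milk (gallon) $5.75: grocery items → 0% → $0.00
Canned tomatoes $2.49: grocery items → 0% → $0.00
Craft lager (4-pack) $13.86: beer, wine and spirits → 7% → $0.9702
Six-pack IPA $10.93: beer, wine and spirits → 7% → $0.7651
Scented candle $23.91: all other goods → 5.25% → $1.255275
Deli sandwich $9.25: restaurant meals, buyer-exempt → 0% → $0.00
Storage bin $14.34: all other goods → 5.25% → $0.75285
Unrounded tax sum = $6.382425 → $6.38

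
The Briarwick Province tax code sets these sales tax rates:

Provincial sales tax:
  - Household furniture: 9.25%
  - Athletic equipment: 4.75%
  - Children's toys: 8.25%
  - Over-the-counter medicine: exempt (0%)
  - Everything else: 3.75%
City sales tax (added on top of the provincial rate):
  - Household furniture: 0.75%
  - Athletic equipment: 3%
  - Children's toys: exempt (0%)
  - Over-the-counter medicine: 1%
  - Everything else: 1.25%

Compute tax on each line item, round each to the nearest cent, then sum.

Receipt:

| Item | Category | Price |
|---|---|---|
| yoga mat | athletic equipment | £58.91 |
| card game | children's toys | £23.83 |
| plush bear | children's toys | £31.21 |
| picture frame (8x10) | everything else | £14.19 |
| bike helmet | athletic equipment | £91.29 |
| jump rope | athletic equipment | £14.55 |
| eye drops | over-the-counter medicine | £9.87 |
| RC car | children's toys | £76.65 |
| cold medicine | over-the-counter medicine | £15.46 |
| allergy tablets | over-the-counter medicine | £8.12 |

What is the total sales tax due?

Yoga mat £58.91: athletic equipment → 4.75% + 3% city = 7.75% → £4.57
Card game £23.83: children's toys → 8.25% + 0% city = 8.25% → £1.97
Plush bear £31.21: children's toys → 8.25% + 0% city = 8.25% → £2.57
Picture frame (8x10) £14.19: everything else → 3.75% + 1.25% city = 5% → £0.71
Bike helmet £91.29: athletic equipment → 4.75% + 3% city = 7.75% → £7.07
Jump rope £14.55: athletic equipment → 4.75% + 3% city = 7.75% → £1.13
Eye drops £9.87: over-the-counter medicine → 0% + 1% city = 1% → £0.10
RC car £76.65: children's toys → 8.25% + 0% city = 8.25% → £6.32
Cold medicine £15.46: over-the-counter medicine → 0% + 1% city = 1% → £0.15
Allergy tablets £8.12: over-the-counter medicine → 0% + 1% city = 1% → £0.08
Total tax = £4.57 + £1.97 + £2.57 + £0.71 + £7.07 + £1.13 + £0.10 + £6.32 + £0.15 + £0.08 = £24.67

£24.67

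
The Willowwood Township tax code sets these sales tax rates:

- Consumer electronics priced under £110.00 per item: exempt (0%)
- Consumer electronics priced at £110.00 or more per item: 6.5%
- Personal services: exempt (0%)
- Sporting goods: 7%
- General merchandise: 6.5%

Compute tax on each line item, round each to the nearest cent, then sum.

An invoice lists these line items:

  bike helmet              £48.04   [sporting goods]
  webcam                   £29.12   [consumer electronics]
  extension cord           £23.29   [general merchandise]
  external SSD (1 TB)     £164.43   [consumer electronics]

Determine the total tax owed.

Bike helmet £48.04: sporting goods → 7% → £3.36
Webcam £29.12: consumer electronics, under £110.00 → 0% → £0.00
Extension cord £23.29: general merchandise → 6.5% → £1.51
External SSD (1 TB) £164.43: consumer electronics, £110.00 or more → 6.5% → £10.69
Total tax = £3.36 + £1.51 + £10.69 = £15.56

£15.56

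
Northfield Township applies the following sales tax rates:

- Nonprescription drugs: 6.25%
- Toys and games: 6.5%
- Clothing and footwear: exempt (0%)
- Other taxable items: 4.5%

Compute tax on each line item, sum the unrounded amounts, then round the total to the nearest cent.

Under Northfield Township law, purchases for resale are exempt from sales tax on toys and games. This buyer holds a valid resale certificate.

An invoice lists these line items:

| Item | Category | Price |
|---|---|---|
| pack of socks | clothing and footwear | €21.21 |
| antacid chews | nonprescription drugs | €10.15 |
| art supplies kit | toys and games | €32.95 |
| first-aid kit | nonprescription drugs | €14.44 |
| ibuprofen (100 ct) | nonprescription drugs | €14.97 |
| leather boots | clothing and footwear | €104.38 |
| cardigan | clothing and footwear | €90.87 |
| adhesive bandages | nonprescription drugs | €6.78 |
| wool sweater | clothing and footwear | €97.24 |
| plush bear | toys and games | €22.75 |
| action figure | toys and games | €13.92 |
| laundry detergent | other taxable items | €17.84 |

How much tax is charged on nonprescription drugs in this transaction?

Antacid chews €10.15: nonprescription drugs → 6.25% → €0.634375
First-aid kit €14.44: nonprescription drugs → 6.25% → €0.9025
Ibuprofen (100 ct) €14.97: nonprescription drugs → 6.25% → €0.935625
Adhesive bandages €6.78: nonprescription drugs → 6.25% → €0.42375
Tax on nonprescription drugs: unrounded sum = €2.89625 → €2.90

€2.90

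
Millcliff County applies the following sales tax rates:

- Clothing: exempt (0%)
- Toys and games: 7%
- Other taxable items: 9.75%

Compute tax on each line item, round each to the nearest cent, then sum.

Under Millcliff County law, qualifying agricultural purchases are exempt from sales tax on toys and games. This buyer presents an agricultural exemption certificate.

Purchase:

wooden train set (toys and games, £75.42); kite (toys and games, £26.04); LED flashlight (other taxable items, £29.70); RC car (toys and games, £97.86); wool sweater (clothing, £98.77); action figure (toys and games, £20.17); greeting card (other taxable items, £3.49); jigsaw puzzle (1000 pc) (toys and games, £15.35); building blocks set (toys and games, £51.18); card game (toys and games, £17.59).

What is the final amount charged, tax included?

£438.81

Wooden train set £75.42: toys and games, buyer-exempt → 0% → £0.00
Kite £26.04: toys and games, buyer-exempt → 0% → £0.00
LED flashlight £29.70: other taxable items → 9.75% → £2.90
RC car £97.86: toys and games, buyer-exempt → 0% → £0.00
Wool sweater £98.77: clothing → 0% → £0.00
Action figure £20.17: toys and games, buyer-exempt → 0% → £0.00
Greeting card £3.49: other taxable items → 9.75% → £0.34
Jigsaw puzzle (1000 pc) £15.35: toys and games, buyer-exempt → 0% → £0.00
Building blocks set £51.18: toys and games, buyer-exempt → 0% → £0.00
Card game £17.59: toys and games, buyer-exempt → 0% → £0.00
Subtotal = £435.57; tax = £3.24; total due = £438.81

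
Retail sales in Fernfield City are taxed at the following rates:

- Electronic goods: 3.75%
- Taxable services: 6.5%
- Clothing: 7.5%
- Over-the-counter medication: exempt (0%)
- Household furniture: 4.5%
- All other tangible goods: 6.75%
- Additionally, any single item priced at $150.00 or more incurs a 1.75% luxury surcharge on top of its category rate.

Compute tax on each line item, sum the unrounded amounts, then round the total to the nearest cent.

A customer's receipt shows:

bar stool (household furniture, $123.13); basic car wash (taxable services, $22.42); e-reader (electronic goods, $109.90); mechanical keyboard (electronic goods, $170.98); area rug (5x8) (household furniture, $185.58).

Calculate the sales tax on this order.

Bar stool $123.13: household furniture → 4.5% → $5.54085
Basic car wash $22.42: taxable services → 6.5% → $1.4573
E-reader $109.90: electronic goods → 3.75% → $4.12125
Mechanical keyboard $170.98: electronic goods → 3.75% + 1.75% surcharge = 5.5% → $9.4039
Area rug (5x8) $185.58: household furniture → 4.5% + 1.75% surcharge = 6.25% → $11.59875
Unrounded tax sum = $32.12205 → $32.12

$32.12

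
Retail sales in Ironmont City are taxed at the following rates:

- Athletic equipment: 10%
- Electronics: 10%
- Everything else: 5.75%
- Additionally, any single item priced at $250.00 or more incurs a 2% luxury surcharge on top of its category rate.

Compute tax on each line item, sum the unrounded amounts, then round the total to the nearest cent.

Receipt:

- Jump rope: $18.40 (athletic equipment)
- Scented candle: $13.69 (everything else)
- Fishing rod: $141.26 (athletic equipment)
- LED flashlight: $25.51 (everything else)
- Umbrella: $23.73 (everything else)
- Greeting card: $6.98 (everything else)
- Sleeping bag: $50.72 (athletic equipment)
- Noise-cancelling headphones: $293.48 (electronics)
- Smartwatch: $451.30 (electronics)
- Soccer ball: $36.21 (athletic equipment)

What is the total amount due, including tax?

$1179.33

Jump rope $18.40: athletic equipment → 10% → $1.84
Scented candle $13.69: everything else → 5.75% → $0.787175
Fishing rod $141.26: athletic equipment → 10% → $14.126
LED flashlight $25.51: everything else → 5.75% → $1.466825
Umbrella $23.73: everything else → 5.75% → $1.364475
Greeting card $6.98: everything else → 5.75% → $0.40135
Sleeping bag $50.72: athletic equipment → 10% → $5.072
Noise-cancelling headphones $293.48: electronics → 10% + 2% surcharge = 12% → $35.2176
Smartwatch $451.30: electronics → 10% + 2% surcharge = 12% → $54.156
Soccer ball $36.21: athletic equipment → 10% → $3.621
Subtotal = $1061.28; unrounded tax = $118.052425 → $118.05; total due = $1179.33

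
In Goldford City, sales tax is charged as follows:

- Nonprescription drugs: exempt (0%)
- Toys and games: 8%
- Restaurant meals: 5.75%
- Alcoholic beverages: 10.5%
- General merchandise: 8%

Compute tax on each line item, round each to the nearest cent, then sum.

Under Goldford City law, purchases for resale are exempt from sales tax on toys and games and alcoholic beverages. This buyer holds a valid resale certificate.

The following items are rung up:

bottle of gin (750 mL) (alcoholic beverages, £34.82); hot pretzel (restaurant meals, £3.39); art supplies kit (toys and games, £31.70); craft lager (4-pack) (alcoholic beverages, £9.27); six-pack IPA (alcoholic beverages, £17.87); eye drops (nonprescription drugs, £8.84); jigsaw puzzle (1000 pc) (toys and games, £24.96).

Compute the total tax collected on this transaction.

£0.19

Bottle of gin (750 mL) £34.82: alcoholic beverages, buyer-exempt → 0% → £0.00
Hot pretzel £3.39: restaurant meals → 5.75% → £0.19
Art supplies kit £31.70: toys and games, buyer-exempt → 0% → £0.00
Craft lager (4-pack) £9.27: alcoholic beverages, buyer-exempt → 0% → £0.00
Six-pack IPA £17.87: alcoholic beverages, buyer-exempt → 0% → £0.00
Eye drops £8.84: nonprescription drugs → 0% → £0.00
Jigsaw puzzle (1000 pc) £24.96: toys and games, buyer-exempt → 0% → £0.00
Total tax = £0.19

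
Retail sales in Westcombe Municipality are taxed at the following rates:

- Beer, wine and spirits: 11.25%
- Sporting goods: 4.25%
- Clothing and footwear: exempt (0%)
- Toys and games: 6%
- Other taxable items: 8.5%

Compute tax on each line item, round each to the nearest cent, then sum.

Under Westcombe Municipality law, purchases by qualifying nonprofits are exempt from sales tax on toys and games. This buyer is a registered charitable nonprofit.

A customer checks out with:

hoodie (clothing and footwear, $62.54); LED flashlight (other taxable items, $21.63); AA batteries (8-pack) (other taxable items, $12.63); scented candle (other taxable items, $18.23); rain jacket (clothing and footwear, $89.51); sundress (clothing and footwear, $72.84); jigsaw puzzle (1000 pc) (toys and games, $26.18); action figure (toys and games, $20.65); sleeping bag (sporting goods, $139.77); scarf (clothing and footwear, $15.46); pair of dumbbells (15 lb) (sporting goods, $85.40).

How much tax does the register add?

$14.03

Hoodie $62.54: clothing and footwear → 0% → $0.00
LED flashlight $21.63: other taxable items → 8.5% → $1.84
AA batteries (8-pack) $12.63: other taxable items → 8.5% → $1.07
Scented candle $18.23: other taxable items → 8.5% → $1.55
Rain jacket $89.51: clothing and footwear → 0% → $0.00
Sundress $72.84: clothing and footwear → 0% → $0.00
Jigsaw puzzle (1000 pc) $26.18: toys and games, buyer-exempt → 0% → $0.00
Action figure $20.65: toys and games, buyer-exempt → 0% → $0.00
Sleeping bag $139.77: sporting goods → 4.25% → $5.94
Scarf $15.46: clothing and footwear → 0% → $0.00
Pair of dumbbells (15 lb) $85.40: sporting goods → 4.25% → $3.63
Total tax = $1.84 + $1.07 + $1.55 + $5.94 + $3.63 = $14.03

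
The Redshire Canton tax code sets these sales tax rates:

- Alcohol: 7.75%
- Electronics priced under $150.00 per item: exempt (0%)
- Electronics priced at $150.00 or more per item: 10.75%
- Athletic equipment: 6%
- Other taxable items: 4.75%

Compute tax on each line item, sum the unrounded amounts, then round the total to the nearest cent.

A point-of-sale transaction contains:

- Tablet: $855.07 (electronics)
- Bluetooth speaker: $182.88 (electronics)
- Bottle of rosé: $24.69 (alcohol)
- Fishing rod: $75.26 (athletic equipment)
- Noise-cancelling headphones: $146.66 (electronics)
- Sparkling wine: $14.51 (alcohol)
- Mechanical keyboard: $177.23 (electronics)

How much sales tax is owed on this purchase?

$138.19

Tablet $855.07: electronics, $150.00 or more → 10.75% → $91.920025
Bluetooth speaker $182.88: electronics, $150.00 or more → 10.75% → $19.6596
Bottle of rosé $24.69: alcohol → 7.75% → $1.913475
Fishing rod $75.26: athletic equipment → 6% → $4.5156
Noise-cancelling headphones $146.66: electronics, under $150.00 → 0% → $0.00
Sparkling wine $14.51: alcohol → 7.75% → $1.124525
Mechanical keyboard $177.23: electronics, $150.00 or more → 10.75% → $19.052225
Unrounded tax sum = $138.18545 → $138.19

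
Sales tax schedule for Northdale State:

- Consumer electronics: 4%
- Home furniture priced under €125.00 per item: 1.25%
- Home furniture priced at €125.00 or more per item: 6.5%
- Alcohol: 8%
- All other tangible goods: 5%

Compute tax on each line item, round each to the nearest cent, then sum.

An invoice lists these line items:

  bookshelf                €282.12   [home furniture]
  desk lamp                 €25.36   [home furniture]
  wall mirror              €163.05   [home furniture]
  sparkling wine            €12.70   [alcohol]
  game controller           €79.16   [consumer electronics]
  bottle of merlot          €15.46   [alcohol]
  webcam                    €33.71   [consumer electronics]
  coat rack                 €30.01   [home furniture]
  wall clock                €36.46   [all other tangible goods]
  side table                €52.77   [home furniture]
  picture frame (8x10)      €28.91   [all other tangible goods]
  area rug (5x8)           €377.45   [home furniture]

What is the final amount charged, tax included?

Bookshelf €282.12: home furniture, €125.00 or more → 6.5% → €18.34
Desk lamp €25.36: home furniture, under €125.00 → 1.25% → €0.32
Wall mirror €163.05: home furniture, €125.00 or more → 6.5% → €10.60
Sparkling wine €12.70: alcohol → 8% → €1.02
Game controller €79.16: consumer electronics → 4% → €3.17
Bottle of merlot €15.46: alcohol → 8% → €1.24
Webcam €33.71: consumer electronics → 4% → €1.35
Coat rack €30.01: home furniture, under €125.00 → 1.25% → €0.38
Wall clock €36.46: all other tangible goods → 5% → €1.82
Side table €52.77: home furniture, under €125.00 → 1.25% → €0.66
Picture frame (8x10) €28.91: all other tangible goods → 5% → €1.45
Area rug (5x8) €377.45: home furniture, €125.00 or more → 6.5% → €24.53
Subtotal = €1137.16; tax = €64.88; total due = €1202.04

€1202.04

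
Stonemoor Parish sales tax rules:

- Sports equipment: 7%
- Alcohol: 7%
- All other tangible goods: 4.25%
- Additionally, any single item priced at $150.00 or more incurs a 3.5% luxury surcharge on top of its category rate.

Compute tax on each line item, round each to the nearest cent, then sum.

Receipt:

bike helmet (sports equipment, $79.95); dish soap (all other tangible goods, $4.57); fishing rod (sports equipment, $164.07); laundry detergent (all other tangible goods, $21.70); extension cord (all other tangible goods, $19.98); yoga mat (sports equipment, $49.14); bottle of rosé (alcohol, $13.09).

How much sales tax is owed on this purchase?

$29.15

Bike helmet $79.95: sports equipment → 7% → $5.60
Dish soap $4.57: all other tangible goods → 4.25% → $0.19
Fishing rod $164.07: sports equipment → 7% + 3.5% surcharge = 10.5% → $17.23
Laundry detergent $21.70: all other tangible goods → 4.25% → $0.92
Extension cord $19.98: all other tangible goods → 4.25% → $0.85
Yoga mat $49.14: sports equipment → 7% → $3.44
Bottle of rosé $13.09: alcohol → 7% → $0.92
Total tax = $5.60 + $0.19 + $17.23 + $0.92 + $0.85 + $3.44 + $0.92 = $29.15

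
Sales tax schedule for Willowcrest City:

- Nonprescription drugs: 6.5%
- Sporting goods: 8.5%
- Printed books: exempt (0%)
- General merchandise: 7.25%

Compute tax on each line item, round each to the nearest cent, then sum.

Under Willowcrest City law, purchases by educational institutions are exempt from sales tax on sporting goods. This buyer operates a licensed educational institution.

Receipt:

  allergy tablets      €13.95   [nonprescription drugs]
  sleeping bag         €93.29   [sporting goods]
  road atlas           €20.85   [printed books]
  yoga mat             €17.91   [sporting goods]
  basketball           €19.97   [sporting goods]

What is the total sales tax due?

€0.91

Allergy tablets €13.95: nonprescription drugs → 6.5% → €0.91
Sleeping bag €93.29: sporting goods, buyer-exempt → 0% → €0.00
Road atlas €20.85: printed books → 0% → €0.00
Yoga mat €17.91: sporting goods, buyer-exempt → 0% → €0.00
Basketball €19.97: sporting goods, buyer-exempt → 0% → €0.00
Total tax = €0.91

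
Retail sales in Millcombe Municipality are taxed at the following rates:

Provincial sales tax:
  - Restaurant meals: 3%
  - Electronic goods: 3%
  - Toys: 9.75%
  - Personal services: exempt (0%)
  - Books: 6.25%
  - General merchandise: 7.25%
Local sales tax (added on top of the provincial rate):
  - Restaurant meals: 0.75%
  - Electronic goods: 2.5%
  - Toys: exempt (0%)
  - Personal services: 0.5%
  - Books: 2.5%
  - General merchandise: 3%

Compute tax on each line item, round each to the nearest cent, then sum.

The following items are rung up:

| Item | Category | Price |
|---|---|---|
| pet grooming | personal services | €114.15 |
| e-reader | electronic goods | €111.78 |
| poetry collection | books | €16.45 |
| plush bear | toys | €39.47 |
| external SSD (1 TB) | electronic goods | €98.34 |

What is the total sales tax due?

€17.42

Pet grooming €114.15: personal services → 0% + 0.5% local = 0.5% → €0.57
E-reader €111.78: electronic goods → 3% + 2.5% local = 5.5% → €6.15
Poetry collection €16.45: books → 6.25% + 2.5% local = 8.75% → €1.44
Plush bear €39.47: toys → 9.75% + 0% local = 9.75% → €3.85
External SSD (1 TB) €98.34: electronic goods → 3% + 2.5% local = 5.5% → €5.41
Total tax = €0.57 + €6.15 + €1.44 + €3.85 + €5.41 = €17.42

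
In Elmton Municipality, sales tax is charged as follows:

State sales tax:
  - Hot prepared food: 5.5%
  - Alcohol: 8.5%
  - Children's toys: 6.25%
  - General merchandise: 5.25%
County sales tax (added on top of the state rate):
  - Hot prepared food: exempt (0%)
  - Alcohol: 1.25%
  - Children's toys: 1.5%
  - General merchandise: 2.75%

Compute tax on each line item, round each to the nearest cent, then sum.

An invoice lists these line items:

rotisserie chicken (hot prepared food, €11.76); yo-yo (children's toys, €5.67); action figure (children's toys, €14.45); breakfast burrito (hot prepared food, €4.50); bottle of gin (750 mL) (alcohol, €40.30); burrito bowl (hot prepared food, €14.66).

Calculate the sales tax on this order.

€7.20

Rotisserie chicken €11.76: hot prepared food → 5.5% + 0% county = 5.5% → €0.65
Yo-yo €5.67: children's toys → 6.25% + 1.5% county = 7.75% → €0.44
Action figure €14.45: children's toys → 6.25% + 1.5% county = 7.75% → €1.12
Breakfast burrito €4.50: hot prepared food → 5.5% + 0% county = 5.5% → €0.25
Bottle of gin (750 mL) €40.30: alcohol → 8.5% + 1.25% county = 9.75% → €3.93
Burrito bowl €14.66: hot prepared food → 5.5% + 0% county = 5.5% → €0.81
Total tax = €0.65 + €0.44 + €1.12 + €0.25 + €3.93 + €0.81 = €7.20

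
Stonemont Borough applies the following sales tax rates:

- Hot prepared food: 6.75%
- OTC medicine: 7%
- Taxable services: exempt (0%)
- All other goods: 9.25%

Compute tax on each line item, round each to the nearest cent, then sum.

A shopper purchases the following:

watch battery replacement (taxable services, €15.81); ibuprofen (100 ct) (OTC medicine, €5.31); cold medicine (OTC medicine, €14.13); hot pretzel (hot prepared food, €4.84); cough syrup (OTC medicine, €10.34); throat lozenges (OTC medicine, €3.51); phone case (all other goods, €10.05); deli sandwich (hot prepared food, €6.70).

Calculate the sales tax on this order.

€4.04

Watch battery replacement €15.81: taxable services → 0% → €0.00
Ibuprofen (100 ct) €5.31: OTC medicine → 7% → €0.37
Cold medicine €14.13: OTC medicine → 7% → €0.99
Hot pretzel €4.84: hot prepared food → 6.75% → €0.33
Cough syrup €10.34: OTC medicine → 7% → €0.72
Throat lozenges €3.51: OTC medicine → 7% → €0.25
Phone case €10.05: all other goods → 9.25% → €0.93
Deli sandwich €6.70: hot prepared food → 6.75% → €0.45
Total tax = €0.37 + €0.99 + €0.33 + €0.72 + €0.25 + €0.93 + €0.45 = €4.04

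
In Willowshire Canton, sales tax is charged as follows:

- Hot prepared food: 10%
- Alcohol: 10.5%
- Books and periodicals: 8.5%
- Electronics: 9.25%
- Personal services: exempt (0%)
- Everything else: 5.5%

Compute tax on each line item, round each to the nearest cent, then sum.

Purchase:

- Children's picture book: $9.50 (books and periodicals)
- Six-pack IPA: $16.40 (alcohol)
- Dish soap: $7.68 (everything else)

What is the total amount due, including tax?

Children's picture book $9.50: books and periodicals → 8.5% → $0.81
Six-pack IPA $16.40: alcohol → 10.5% → $1.72
Dish soap $7.68: everything else → 5.5% → $0.42
Subtotal = $33.58; tax = $2.95; total due = $36.53

$36.53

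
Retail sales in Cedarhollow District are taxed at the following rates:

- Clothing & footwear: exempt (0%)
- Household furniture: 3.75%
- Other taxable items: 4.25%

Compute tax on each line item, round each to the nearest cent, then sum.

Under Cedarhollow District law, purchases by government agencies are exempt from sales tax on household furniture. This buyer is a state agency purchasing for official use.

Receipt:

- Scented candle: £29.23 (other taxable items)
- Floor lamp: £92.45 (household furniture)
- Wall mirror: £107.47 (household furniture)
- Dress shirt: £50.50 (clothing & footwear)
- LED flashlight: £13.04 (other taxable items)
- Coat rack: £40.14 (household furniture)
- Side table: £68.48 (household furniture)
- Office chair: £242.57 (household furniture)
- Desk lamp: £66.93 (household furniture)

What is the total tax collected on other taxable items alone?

Scented candle £29.23: other taxable items → 4.25% → £1.24
LED flashlight £13.04: other taxable items → 4.25% → £0.55
Tax on other taxable items = £1.24 + £0.55 = £1.79

£1.79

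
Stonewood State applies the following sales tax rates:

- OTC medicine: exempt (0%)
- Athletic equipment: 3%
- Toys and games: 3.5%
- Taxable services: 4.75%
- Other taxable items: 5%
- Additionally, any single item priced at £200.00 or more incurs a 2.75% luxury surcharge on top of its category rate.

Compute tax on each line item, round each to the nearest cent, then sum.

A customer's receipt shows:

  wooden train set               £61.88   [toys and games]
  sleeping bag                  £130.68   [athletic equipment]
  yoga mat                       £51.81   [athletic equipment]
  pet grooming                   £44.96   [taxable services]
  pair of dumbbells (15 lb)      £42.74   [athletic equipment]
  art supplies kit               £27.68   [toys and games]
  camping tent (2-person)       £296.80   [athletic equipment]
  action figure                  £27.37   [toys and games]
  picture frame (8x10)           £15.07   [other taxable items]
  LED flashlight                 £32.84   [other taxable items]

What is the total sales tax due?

Wooden train set £61.88: toys and games → 3.5% → £2.17
Sleeping bag £130.68: athletic equipment → 3% → £3.92
Yoga mat £51.81: athletic equipment → 3% → £1.55
Pet grooming £44.96: taxable services → 4.75% → £2.14
Pair of dumbbells (15 lb) £42.74: athletic equipment → 3% → £1.28
Art supplies kit £27.68: toys and games → 3.5% → £0.97
Camping tent (2-person) £296.80: athletic equipment → 3% + 2.75% surcharge = 5.75% → £17.07
Action figure £27.37: toys and games → 3.5% → £0.96
Picture frame (8x10) £15.07: other taxable items → 5% → £0.75
LED flashlight £32.84: other taxable items → 5% → £1.64
Total tax = £2.17 + £3.92 + £1.55 + £2.14 + £1.28 + £0.97 + £17.07 + £0.96 + £0.75 + £1.64 = £32.45

£32.45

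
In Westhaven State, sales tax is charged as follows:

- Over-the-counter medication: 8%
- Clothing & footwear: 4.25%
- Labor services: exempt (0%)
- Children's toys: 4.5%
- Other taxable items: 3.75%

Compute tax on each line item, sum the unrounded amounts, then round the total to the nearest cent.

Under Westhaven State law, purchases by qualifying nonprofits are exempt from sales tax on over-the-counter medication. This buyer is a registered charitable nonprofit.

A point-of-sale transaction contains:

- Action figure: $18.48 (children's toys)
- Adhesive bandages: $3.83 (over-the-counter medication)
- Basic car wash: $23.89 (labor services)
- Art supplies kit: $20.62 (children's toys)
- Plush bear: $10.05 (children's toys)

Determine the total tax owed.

$2.21

Action figure $18.48: children's toys → 4.5% → $0.8316
Adhesive bandages $3.83: over-the-counter medication, buyer-exempt → 0% → $0.00
Basic car wash $23.89: labor services → 0% → $0.00
Art supplies kit $20.62: children's toys → 4.5% → $0.9279
Plush bear $10.05: children's toys → 4.5% → $0.45225
Unrounded tax sum = $2.21175 → $2.21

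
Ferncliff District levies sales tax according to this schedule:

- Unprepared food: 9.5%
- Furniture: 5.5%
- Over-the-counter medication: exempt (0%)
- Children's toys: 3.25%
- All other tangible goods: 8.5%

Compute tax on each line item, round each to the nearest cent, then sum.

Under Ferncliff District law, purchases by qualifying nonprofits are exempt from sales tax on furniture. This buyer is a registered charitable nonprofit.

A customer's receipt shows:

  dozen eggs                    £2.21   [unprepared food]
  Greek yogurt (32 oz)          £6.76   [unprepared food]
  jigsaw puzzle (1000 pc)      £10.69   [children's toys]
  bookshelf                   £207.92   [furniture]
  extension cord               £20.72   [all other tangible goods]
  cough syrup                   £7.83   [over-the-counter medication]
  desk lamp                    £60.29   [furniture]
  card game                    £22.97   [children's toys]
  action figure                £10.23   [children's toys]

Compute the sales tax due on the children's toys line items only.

Jigsaw puzzle (1000 pc) £10.69: children's toys → 3.25% → £0.35
Card game £22.97: children's toys → 3.25% → £0.75
Action figure £10.23: children's toys → 3.25% → £0.33
Tax on children's toys = £0.35 + £0.75 + £0.33 = £1.43

£1.43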